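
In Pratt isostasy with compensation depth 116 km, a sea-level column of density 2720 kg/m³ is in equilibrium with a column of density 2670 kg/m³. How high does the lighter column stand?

ρ_ref D = ρ (D + h) → h = D (ρ_ref − ρ)/ρ.
h = 116 km × (2720 − 2670)/2670 = 2.17 km.

2.17 km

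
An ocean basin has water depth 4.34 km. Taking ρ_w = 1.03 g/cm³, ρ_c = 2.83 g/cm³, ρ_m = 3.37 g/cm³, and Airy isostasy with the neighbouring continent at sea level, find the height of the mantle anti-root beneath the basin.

14.5 km

Balancing pressure at the compensation depth: replacing crust with seawater at the top is compensated by replacing crust with mantle at the base: d (ρ_c − ρ_w) = a (ρ_m − ρ_c).
a = d (ρ_c − ρ_w)/(ρ_m − ρ_c) = 4.34 km × 1.8/0.54 = 14.5 km.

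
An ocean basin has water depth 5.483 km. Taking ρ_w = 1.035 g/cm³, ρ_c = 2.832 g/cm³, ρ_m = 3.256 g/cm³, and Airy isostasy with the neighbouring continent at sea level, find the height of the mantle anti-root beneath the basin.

Isostatic balance requires: replacing crust with seawater at the top is compensated by replacing crust with mantle at the base: d (ρ_c − ρ_w) = a (ρ_m − ρ_c).
a = d (ρ_c − ρ_w)/(ρ_m − ρ_c) = 5.483 km × 1.797/0.424 = 23.2 km.

23.2 km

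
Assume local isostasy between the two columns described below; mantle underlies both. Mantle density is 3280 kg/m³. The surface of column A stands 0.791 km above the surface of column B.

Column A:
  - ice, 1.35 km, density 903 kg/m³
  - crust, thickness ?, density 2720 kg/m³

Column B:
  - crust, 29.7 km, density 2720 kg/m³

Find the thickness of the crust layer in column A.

Take the compensation level at the base of the deeper column (depth z_c below the surface of column A) and equate Σ ρ_i t_i down to z_c; mantle fills any gap and the z_c terms cancel.
Column A: 1.35×903 + x×2720 + (z_c − 1.35 − x)×3280
Column B: 0.791×0 + 29.7×2720 + (z_c − 0.791 − 29.7)×3280
The z_c×3280 term appears on both sides and cancels. Collect the known terms of each column as K = Σ(ρt)_known − 3280 × (depth of known layers): K_A = 1219.05 − 3280×1.35 = −3208.95; K_B = 80784 − 3280×(0.791 + 29.7) = −19226.48.
Balance: K_A − x×(3280 − 2720) = K_B, so x = (K_A − K_B)/(3280 − 2720) = 16017.5/560 = 28.6 km.

28.6 km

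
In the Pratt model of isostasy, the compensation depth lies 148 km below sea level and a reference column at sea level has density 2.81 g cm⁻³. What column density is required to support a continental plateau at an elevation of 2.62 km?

2.76 g cm⁻³

Pratt balance: ρ_ref D = ρ (D + h).
ρ = ρ_ref D/(D + h) = 2.81 × 148 km/(148 km + 2.62 km) = 2.76 g cm⁻³.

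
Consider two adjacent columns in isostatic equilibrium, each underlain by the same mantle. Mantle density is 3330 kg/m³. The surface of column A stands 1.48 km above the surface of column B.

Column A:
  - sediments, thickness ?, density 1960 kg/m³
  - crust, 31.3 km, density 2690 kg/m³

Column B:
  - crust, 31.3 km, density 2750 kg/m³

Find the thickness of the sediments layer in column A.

Take the compensation level at the base of the deeper column (depth z_c below the surface of column A) and equate Σ ρ_i t_i down to z_c; mantle fills any gap and the z_c terms cancel.
Column A: x×1960 + 31.3×2690 + (z_c − 31.3 − x)×3330
Column B: 1.48×0 + 31.3×2750 + (z_c − 1.48 − 31.3)×3330
The z_c×3330 term appears on both sides and cancels. Collect the known terms of each column as K = Σ(ρt)_known − 3330 × (depth of known layers): K_A = 84197 − 3330×31.3 = −20032; K_B = 86075 − 3330×(1.48 + 31.3) = −23082.4.
Balance: K_A − x×(3330 − 1960) = K_B, so x = (K_A − K_B)/(3330 − 1960) = 3050.4/1370 = 2.23 km.

2.23 km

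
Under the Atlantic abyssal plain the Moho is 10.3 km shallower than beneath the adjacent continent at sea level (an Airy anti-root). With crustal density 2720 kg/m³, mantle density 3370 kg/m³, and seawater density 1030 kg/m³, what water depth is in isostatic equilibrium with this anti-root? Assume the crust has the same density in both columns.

Replacing a thickness d of crust by seawater at the top must be balanced by replacing crust with mantle at the base: d (ρ_c − ρ_w) = a (ρ_m − ρ_c).
d = a (ρ_m − ρ_c)/(ρ_c − ρ_w) = 10.3 km × 650/1690 = 3.96 km.

3.96 km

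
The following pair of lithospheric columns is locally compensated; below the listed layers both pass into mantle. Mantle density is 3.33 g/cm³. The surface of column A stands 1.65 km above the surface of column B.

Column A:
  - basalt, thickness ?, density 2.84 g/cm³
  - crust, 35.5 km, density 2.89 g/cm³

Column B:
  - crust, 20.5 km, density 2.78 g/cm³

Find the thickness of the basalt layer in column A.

Take the compensation level at the base of the deeper column (depth z_c below the surface of column A) and equate Σ ρ_i t_i down to z_c; mantle fills any gap and the z_c terms cancel.
Column A: x×2.84 + 35.5×2.89 + (z_c − 35.5 − x)×3.33
Column B: 1.65×0 + 20.5×2.78 + (z_c − 1.65 − 20.5)×3.33
The z_c×3.33 term appears on both sides and cancels. Collect the known terms of each column as K = Σ(ρt)_known − 3.33 × (depth of known layers): K_A = 102.595 − 3.33×35.5 = −15.62; K_B = 56.99 − 3.33×(1.65 + 20.5) = −16.7695.
Balance: K_A − x×(3.33 − 2.84) = K_B, so x = (K_A − K_B)/(3.33 − 2.84) = 1.1495/0.49 = 2.35 km.

2.35 km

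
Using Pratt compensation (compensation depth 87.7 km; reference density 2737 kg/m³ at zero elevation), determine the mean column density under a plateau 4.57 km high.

Pratt balance: ρ_ref D = ρ (D + h).
ρ = ρ_ref D/(D + h) = 2737 × 87.7 km/(87.7 km + 4.57 km) = 2600 kg/m³.

2600 kg/m³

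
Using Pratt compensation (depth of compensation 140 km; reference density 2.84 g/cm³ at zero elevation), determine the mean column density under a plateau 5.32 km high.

Pratt balance: ρ_ref D = ρ (D + h).
ρ = ρ_ref D/(D + h) = 2.84 × 140 km/(140 km + 5.32 km) = 2.74 g/cm³.

2.74 g/cm³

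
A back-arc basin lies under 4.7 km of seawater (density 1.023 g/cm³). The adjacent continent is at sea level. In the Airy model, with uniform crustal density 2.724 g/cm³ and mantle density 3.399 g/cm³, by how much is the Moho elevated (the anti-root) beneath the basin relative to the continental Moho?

11.8 km

In Airy isostatic equilibrium: replacing crust with seawater at the top is compensated by replacing crust with mantle at the base: d (ρ_c − ρ_w) = a (ρ_m − ρ_c).
a = d (ρ_c − ρ_w)/(ρ_m − ρ_c) = 4.7 km × 1.701/0.675 = 11.8 km.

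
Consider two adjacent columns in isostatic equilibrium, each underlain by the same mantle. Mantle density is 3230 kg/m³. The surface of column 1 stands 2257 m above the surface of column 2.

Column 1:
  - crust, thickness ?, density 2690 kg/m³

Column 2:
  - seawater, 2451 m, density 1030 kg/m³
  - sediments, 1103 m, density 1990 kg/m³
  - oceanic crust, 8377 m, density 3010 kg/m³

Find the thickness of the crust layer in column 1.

Take the compensation level at the base of the deeper column (depth z_c below the surface of column 1) and equate Σ ρ_i t_i down to z_c; mantle fills any gap and the z_c terms cancel.
Column 1: x×2690 + (z_c − 0 − x)×3230
Column 2: 2257×0 + 2451×1030 + 1103×1990 + 8377×3010 + (z_c − 2257 − 11931)×3230
The z_c×3230 term appears on both sides and cancels. Collect the known terms of each column as K = Σ(ρt)_known − 3230 × (depth of known layers): K_1 = 0 − 3230×0 = 0; K_2 = 29934270 − 3230×(2257 + 11931) = −15892970.
Balance: K_1 − x×(3230 − 2690) = K_2, so x = (K_1 − K_2)/(3230 − 2690) = 15893000/540 = 29400 m.

29400 m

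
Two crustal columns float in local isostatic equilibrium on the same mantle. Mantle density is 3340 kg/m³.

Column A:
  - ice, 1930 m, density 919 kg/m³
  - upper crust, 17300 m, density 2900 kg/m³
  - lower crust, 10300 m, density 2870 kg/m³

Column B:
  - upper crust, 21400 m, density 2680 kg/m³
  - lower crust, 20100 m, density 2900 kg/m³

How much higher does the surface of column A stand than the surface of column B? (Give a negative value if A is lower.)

−1750 m

For any compensation level in the mantle, the mantle terms cancel and isostasy reduces to e = (Σt_A − Σt_B) − (Σ(ρt)_A − Σ(ρt)_B) / ρ_m.
Σt_A = 29530 m; Σt_B = 41500 m; Σ(ρt)_A = 81504670; Σ(ρt)_B = 115642000 (in m·kg/m³).
e = (29530 − 41500) − (81504670 − 115642000) / 3340 = −1750 m.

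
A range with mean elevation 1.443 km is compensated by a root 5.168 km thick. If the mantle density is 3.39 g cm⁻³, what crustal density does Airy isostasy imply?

ρ_c h = (ρ_m − ρ_c) r → ρ_c (h + r) = ρ_m r → ρ_c = ρ_m r / (h + r).
ρ_c = 3.39 × 5.168 km / (1.443 km + 5.168 km) = 2.65 g cm⁻³.

2.65 g cm⁻³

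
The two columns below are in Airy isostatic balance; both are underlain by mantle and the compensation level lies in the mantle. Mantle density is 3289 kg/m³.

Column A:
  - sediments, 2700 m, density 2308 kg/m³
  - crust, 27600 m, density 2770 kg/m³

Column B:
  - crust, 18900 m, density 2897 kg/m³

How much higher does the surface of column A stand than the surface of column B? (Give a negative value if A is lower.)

2910 m

For any compensation level in the mantle, the mantle terms cancel and isostasy reduces to e = (Σt_A − Σt_B) − (Σ(ρt)_A − Σ(ρt)_B) / ρ_m.
Σt_A = 30300 m; Σt_B = 18900 m; Σ(ρt)_A = 82683600; Σ(ρt)_B = 54753300 (in m·kg/m³).
e = (30300 − 18900) − (82683600 − 54753300) / 3289 = 2910 m.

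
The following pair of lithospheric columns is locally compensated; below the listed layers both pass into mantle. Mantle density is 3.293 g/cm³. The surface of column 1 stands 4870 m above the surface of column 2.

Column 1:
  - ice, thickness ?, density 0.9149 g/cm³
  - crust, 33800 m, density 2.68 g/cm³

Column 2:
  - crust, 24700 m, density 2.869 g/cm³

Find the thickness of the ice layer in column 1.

2430 m

Take the compensation level at the base of the deeper column (depth z_c below the surface of column 1) and equate Σ ρ_i t_i down to z_c; mantle fills any gap and the z_c terms cancel.
Column 1: x×0.9149 + 33800×2.68 + (z_c − 33800 − x)×3.293
Column 2: 4870×0 + 24700×2.869 + (z_c − 4870 − 24700)×3.293
The z_c×3.293 term appears on both sides and cancels. Collect the known terms of each column as K = Σ(ρt)_known − 3.293 × (depth of known layers): K_1 = 90584 − 3.293×33800 = −20719.4; K_2 = 70864.3 − 3.293×(4870 + 24700) = −26509.71.
Balance: K_1 − x×(3.293 − 0.9149) = K_2, so x = (K_1 − K_2)/(3.293 − 0.9149) = 5790.31/2.3781 = 2430 m.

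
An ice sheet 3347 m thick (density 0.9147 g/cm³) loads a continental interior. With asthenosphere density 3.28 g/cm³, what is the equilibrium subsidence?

Equating mass per unit area of the two columns: the ice load ρ_ice t is balanced by mantle displaced below, ρ_m s.
s = t ρ_ice / ρ_m = 3347 m × 0.9147/3.28 = 933 m.

933 m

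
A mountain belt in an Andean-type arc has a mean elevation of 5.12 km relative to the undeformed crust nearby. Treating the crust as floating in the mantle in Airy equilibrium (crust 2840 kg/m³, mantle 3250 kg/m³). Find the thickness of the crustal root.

35.5 km

In Airy isostatic equilibrium: the weight of the topography is balanced by the buoyancy of the root, ρ_c h = (ρ_m − ρ_c) r.
r = h · ρ_c / (ρ_m − ρ_c) = 5.12 km × 2840 / (3250 − 2840) = 35.5 km.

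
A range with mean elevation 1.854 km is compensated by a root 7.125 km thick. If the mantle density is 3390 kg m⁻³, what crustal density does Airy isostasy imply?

ρ_c h = (ρ_m − ρ_c) r → ρ_c (h + r) = ρ_m r → ρ_c = ρ_m r / (h + r).
ρ_c = 3390 × 7.125 km / (1.854 km + 7.125 km) = 2690 kg m⁻³.

2690 kg m⁻³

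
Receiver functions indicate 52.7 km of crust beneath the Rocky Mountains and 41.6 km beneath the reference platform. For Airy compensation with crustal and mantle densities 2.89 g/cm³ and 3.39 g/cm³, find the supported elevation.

1.64 km

Excess crust Δ = 52.7 km − 41.6 km = 11.1 km, split between elevation h and root r with h + r = Δ.
Airy balance ρ_c h = (ρ_m − ρ_c) r gives r = h ρ_c/(ρ_m − ρ_c), so h (1 + ρ_c/(ρ_m − ρ_c)) = Δ, i.e. h = Δ (ρ_m − ρ_c)/ρ_m.
h = 11.1 km × 0.5/3.39 = 1.64 km.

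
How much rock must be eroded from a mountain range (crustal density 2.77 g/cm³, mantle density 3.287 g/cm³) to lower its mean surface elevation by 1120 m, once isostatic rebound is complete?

7120 m

Net drop Δ = e − u = e − e ρ_c/ρ_m = e (ρ_m − ρ_c)/ρ_m.
e = Δ ρ_m/(ρ_m − ρ_c) = 1120 m × 3.287/0.517 = 7120 m.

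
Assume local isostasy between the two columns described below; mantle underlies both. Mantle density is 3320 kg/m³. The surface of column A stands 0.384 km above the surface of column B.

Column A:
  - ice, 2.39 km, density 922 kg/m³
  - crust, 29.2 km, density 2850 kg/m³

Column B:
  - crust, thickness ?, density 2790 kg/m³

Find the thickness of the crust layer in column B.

34.3 km

Take the compensation level at the base of the deeper column (depth z_c below the surface of column A) and equate Σ ρ_i t_i down to z_c; mantle fills any gap and the z_c terms cancel.
Column A: 2.39×922 + 29.2×2850 + (z_c − 31.59)×3320
Column B: 0.384×0 + x×2790 + (z_c − 0.384 − 0 − x)×3320
The z_c×3320 term appears on both sides and cancels. Collect the known terms of each column as K = Σ(ρt)_known − 3320 × (depth of known layers): K_A = 85423.58 − 3320×31.59 = −19455.22; K_B = 0 − 3320×(0.384 + 0) = −1274.88.
Balance: K_A = K_B − x×(3320 − 2790), so x = (K_B − K_A)/(3320 − 2790) = 18180.3/530 = 34.3 km.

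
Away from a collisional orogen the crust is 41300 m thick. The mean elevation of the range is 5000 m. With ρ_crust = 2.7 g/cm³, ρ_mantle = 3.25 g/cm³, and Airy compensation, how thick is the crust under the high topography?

Root depth r = h ρ_c / (ρ_m − ρ_c) = 5000 m × 2.7 / 0.55 = 24550 m.
Total thickness = T + h + r = 41300 m + 5000 m + 24550 m = 70800 m.

70800 m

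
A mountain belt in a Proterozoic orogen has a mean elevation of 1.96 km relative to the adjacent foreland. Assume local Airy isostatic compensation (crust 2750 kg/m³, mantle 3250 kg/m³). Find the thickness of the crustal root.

10.8 km

By Archimedes' principle applied to the lithosphere: the weight of the topography is balanced by the buoyancy of the root, ρ_c h = (ρ_m − ρ_c) r.
r = h · ρ_c / (ρ_m − ρ_c) = 1.96 km × 2750 / (3250 − 2750) = 10.8 km.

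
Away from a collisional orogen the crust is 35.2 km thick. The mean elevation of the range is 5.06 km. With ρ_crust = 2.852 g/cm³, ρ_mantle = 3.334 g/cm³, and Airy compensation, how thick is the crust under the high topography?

Root depth r = h ρ_c / (ρ_m − ρ_c) = 5.06 km × 2.852 / 0.482 = 29.94 km.
Total thickness = T + h + r = 35.2 km + 5.06 km + 29.94 km = 70.2 km.

70.2 km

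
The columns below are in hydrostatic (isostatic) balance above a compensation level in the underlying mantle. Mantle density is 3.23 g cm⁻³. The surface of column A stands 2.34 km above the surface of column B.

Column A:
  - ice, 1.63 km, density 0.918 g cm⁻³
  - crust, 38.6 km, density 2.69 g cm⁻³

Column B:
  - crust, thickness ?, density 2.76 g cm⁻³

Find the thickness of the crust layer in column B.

36.3 km

Take the compensation level at the base of the deeper column (depth z_c below the surface of column A) and equate Σ ρ_i t_i down to z_c; mantle fills any gap and the z_c terms cancel.
Column A: 1.63×0.918 + 38.6×2.69 + (z_c − 40.23)×3.23
Column B: 2.34×0 + x×2.76 + (z_c − 2.34 − 0 − x)×3.23
The z_c×3.23 term appears on both sides and cancels. Collect the known terms of each column as K = Σ(ρt)_known − 3.23 × (depth of known layers): K_A = 105.33034 − 3.23×40.23 = −24.61256; K_B = 0 − 3.23×(2.34 + 0) = −7.5582.
Balance: K_A = K_B − x×(3.23 − 2.76), so x = (K_B − K_A)/(3.23 − 2.76) = 17.0544/0.47 = 36.3 km.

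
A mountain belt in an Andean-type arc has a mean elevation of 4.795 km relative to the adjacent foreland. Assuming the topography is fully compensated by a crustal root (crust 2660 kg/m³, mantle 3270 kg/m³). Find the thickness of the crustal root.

Equating mass per unit area of the two columns: the weight of the topography is balanced by the buoyancy of the root, ρ_c h = (ρ_m − ρ_c) r.
r = h · ρ_c / (ρ_m − ρ_c) = 4.795 km × 2660 / (3270 − 2660) = 20.9 km.

20.9 km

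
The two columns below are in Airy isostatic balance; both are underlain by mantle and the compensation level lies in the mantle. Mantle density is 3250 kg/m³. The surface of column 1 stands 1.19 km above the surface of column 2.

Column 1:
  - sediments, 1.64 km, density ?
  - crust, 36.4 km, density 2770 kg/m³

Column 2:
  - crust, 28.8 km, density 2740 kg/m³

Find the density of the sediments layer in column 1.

2590 kg/m³

Take the compensation level at the base of the deeper column (depth z_c below the surface of column 1) and equate Σ ρ_i t_i down to z_c; mantle fills any gap and the z_c terms cancel.
Column 1: 1.64×ρ + 36.4×2770 + (z_c − 38.04)×3250
Column 2: 1.19×0 + 28.8×2740 + (z_c − 1.19 − 28.8)×3250
The z_c×3250 term appears on both sides and cancels. Collect the known terms of each column as K = Σ(ρt)_known − 3250 × (depth of known layers): K_1 = 100828 − 3250×38.04 = −22802; K_2 = 78912 − 3250×(1.19 + 28.8) = −18555.5.
Balance: K_1 + 1.64×ρ = K_2, so ρ = (K_2 − K_1)/1.64 = 4246.5/1.64 = 2590 kg/m³.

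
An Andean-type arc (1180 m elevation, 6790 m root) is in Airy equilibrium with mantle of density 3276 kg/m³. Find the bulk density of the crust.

2790 kg/m³

ρ_c h = (ρ_m − ρ_c) r → ρ_c (h + r) = ρ_m r → ρ_c = ρ_m r / (h + r).
ρ_c = 3276 × 6790 m / (1180 m + 6790 m) = 2790 kg/m³.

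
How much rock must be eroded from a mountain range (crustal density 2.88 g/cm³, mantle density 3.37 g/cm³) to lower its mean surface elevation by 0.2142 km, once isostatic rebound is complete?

Net drop Δ = e − u = e − e ρ_c/ρ_m = e (ρ_m − ρ_c)/ρ_m.
e = Δ ρ_m/(ρ_m − ρ_c) = 0.2142 km × 3.37/0.49 = 1.47 km.

1.47 km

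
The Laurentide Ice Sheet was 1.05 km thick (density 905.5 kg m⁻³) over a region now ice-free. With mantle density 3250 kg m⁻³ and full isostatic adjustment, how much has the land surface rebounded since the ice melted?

0.293 km

Removing the load lets mantle flow back in; uplift u satisfies ρ_ice t = ρ_m u.
u = t ρ_ice/ρ_m = 1.05 km × 905.5/3250 = 0.293 km.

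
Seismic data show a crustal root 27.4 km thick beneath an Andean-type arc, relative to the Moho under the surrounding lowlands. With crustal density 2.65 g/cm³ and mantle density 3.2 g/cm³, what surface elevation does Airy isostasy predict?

Isostatic balance requires: ρ_c h = (ρ_m − ρ_c) r.
h = r (ρ_m − ρ_c) / ρ_c = 27.4 km × (3.2 − 2.65) / 2.65 = 5.69 km.

5.69 km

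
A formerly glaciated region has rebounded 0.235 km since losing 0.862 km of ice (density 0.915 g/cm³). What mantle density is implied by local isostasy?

3.36 g/cm³

ρ_m = ρ_ice t / u = 0.915 × 0.862 km/0.235 km = 3.36 g/cm³.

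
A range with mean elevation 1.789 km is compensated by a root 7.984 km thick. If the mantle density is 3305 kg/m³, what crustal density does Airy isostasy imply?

2700 kg/m³

ρ_c h = (ρ_m − ρ_c) r → ρ_c (h + r) = ρ_m r → ρ_c = ρ_m r / (h + r).
ρ_c = 3305 × 7.984 km / (1.789 km + 7.984 km) = 2700 kg/m³.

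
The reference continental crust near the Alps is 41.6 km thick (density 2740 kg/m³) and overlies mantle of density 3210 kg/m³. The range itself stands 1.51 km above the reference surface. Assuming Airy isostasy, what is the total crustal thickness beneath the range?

Root depth r = h ρ_c / (ρ_m − ρ_c) = 1.51 km × 2740 / 470 = 8.803 km.
Total thickness = T + h + r = 41.6 km + 1.51 km + 8.803 km = 51.9 km.

51.9 km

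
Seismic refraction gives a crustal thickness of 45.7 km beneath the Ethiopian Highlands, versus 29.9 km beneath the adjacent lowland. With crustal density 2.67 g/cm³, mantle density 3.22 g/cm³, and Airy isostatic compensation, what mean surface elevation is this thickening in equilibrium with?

Excess crust Δ = 45.7 km − 29.9 km = 15.8 km, split between elevation h and root r with h + r = Δ.
Airy balance ρ_c h = (ρ_m − ρ_c) r gives r = h ρ_c/(ρ_m − ρ_c), so h (1 + ρ_c/(ρ_m − ρ_c)) = Δ, i.e. h = Δ (ρ_m − ρ_c)/ρ_m.
h = 15.8 km × 0.55/3.22 = 2.7 km.

2.7 km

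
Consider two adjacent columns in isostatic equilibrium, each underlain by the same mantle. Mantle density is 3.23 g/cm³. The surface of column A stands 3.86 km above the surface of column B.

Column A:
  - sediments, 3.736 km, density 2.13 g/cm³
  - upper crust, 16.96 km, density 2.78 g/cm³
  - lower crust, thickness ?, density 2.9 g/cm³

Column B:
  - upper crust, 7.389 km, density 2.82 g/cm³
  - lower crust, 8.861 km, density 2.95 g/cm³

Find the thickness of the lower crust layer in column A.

Take the compensation level at the base of the deeper column (depth z_c below the surface of column A) and equate Σ ρ_i t_i down to z_c; mantle fills any gap and the z_c terms cancel.
Column A: 3.736×2.13 + 16.96×2.78 + x×2.9 + (z_c − 20.696 − x)×3.23
Column B: 3.86×0 + 7.389×2.82 + 8.861×2.95 + (z_c − 3.86 − 16.25)×3.23
The z_c×3.23 term appears on both sides and cancels. Collect the known terms of each column as K = Σ(ρt)_known − 3.23 × (depth of known layers): K_A = 55.10648 − 3.23×20.696 = −11.7416; K_B = 46.97693 − 3.23×(3.86 + 16.25) = −17.97837.
Balance: K_A − x×(3.23 − 2.9) = K_B, so x = (K_A − K_B)/(3.23 − 2.9) = 6.23677/0.33 = 18.9 km.

18.9 km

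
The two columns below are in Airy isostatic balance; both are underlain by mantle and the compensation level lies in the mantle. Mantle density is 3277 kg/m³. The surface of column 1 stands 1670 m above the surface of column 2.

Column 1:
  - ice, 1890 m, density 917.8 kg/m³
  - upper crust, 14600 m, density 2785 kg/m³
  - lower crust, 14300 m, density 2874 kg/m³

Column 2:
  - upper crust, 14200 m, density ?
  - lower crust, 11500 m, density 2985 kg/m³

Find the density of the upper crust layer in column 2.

Take the compensation level at the base of the deeper column (depth z_c below the surface of column 1) and equate Σ ρ_i t_i down to z_c; mantle fills any gap and the z_c terms cancel.
Column 1: 1890×917.8 + 14600×2785 + 14300×2874 + (z_c − 30790)×3277
Column 2: 1670×0 + 14200×ρ + 11500×2985 + (z_c − 1670 − 25700)×3277
The z_c×3277 term appears on both sides and cancels. Collect the known terms of each column as K = Σ(ρt)_known − 3277 × (depth of known layers): K_1 = 83493842 − 3277×30790 = −17404988; K_2 = 34327500 − 3277×(1670 + 25700) = −55363990.
Balance: K_1 = K_2 + 14200×ρ, so ρ = (K_1 − K_2)/14200 = 37959000/14200 = 2670 kg/m³.

2670 kg/m³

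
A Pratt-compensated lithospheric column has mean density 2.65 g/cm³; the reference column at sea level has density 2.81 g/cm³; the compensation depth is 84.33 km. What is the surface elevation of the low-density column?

ρ_ref D = ρ (D + h) → h = D (ρ_ref − ρ)/ρ.
h = 84.33 km × (2.81 − 2.65)/2.65 = 5.09 km.

5.09 km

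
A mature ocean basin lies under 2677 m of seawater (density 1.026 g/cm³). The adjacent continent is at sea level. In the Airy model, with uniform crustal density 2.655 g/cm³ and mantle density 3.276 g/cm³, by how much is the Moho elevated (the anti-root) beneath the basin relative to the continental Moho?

For local isostatic compensation: replacing crust with seawater at the top is compensated by replacing crust with mantle at the base: d (ρ_c − ρ_w) = a (ρ_m − ρ_c).
a = d (ρ_c − ρ_w)/(ρ_m − ρ_c) = 2677 m × 1.629/0.621 = 7020 m.

7020 m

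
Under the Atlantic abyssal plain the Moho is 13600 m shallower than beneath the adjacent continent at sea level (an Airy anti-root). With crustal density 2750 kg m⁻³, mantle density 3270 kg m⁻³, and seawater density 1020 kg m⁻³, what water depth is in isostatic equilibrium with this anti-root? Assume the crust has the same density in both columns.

4090 m

Replacing a thickness d of crust by seawater at the top must be balanced by replacing crust with mantle at the base: d (ρ_c − ρ_w) = a (ρ_m − ρ_c).
d = a (ρ_m − ρ_c)/(ρ_c − ρ_w) = 13600 m × 520/1730 = 4090 m.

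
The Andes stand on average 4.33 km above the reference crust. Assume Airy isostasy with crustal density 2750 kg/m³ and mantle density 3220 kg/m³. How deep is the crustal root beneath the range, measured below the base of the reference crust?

Isostatic balance requires: the weight of the topography is balanced by the buoyancy of the root, ρ_c h = (ρ_m − ρ_c) r.
r = h · ρ_c / (ρ_m − ρ_c) = 4.33 km × 2750 / (3220 − 2750) = 25.3 km.

25.3 km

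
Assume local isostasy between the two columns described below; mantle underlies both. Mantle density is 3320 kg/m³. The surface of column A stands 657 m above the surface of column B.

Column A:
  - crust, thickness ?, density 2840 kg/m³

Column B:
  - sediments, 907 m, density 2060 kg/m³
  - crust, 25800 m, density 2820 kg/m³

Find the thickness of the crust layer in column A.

Take the compensation level at the base of the deeper column (depth z_c below the surface of column A) and equate Σ ρ_i t_i down to z_c; mantle fills any gap and the z_c terms cancel.
Column A: x×2840 + (z_c − 0 − x)×3320
Column B: 657×0 + 907×2060 + 25800×2820 + (z_c − 657 − 26707)×3320
The z_c×3320 term appears on both sides and cancels. Collect the known terms of each column as K = Σ(ρt)_known − 3320 × (depth of known layers): K_A = 0 − 3320×0 = 0; K_B = 74624420 − 3320×(657 + 26707) = −16224060.
Balance: K_A − x×(3320 − 2840) = K_B, so x = (K_A − K_B)/(3320 − 2840) = 16224100/480 = 33800 m.

33800 m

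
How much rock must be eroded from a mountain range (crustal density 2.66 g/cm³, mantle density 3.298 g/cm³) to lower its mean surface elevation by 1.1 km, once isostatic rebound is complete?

Net drop Δ = e − u = e − e ρ_c/ρ_m = e (ρ_m − ρ_c)/ρ_m.
e = Δ ρ_m/(ρ_m − ρ_c) = 1.1 km × 3.298/0.638 = 5.69 km.

5.69 km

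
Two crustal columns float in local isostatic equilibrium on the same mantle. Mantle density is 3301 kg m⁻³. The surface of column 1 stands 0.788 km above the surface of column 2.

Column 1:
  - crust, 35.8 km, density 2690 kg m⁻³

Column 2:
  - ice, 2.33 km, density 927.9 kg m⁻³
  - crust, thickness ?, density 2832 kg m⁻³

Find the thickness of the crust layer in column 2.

29.3 km

Take the compensation level at the base of the deeper column (depth z_c below the surface of column 1) and equate Σ ρ_i t_i down to z_c; mantle fills any gap and the z_c terms cancel.
Column 1: 35.8×2690 + (z_c − 35.8)×3301
Column 2: 0.788×0 + 2.33×927.9 + x×2832 + (z_c − 0.788 − 2.33 − x)×3301
The z_c×3301 term appears on both sides and cancels. Collect the known terms of each column as K = Σ(ρt)_known − 3301 × (depth of known layers): K_1 = 96302 − 3301×35.8 = −21873.8; K_2 = 2162.007 − 3301×(0.788 + 2.33) = −8130.511.
Balance: K_1 = K_2 − x×(3301 − 2832), so x = (K_2 − K_1)/(3301 − 2832) = 13743.3/469 = 29.3 km.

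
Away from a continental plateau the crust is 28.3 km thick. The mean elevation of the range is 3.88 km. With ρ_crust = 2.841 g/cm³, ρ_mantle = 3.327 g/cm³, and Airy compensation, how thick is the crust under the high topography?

54.9 km

Root depth r = h ρ_c / (ρ_m − ρ_c) = 3.88 km × 2.841 / 0.486 = 22.68 km.
Total thickness = T + h + r = 28.3 km + 3.88 km + 22.68 km = 54.9 km.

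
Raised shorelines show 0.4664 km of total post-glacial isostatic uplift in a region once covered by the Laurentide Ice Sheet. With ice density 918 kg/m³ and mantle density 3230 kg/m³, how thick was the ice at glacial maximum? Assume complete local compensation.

u = t ρ_ice/ρ_m → t = u ρ_m/ρ_ice = 0.4664 km × 3230/918 = 1.64 km.

1.64 km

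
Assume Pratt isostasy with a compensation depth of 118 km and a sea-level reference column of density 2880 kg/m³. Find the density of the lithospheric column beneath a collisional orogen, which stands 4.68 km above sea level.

2770 kg/m³

Pratt balance: ρ_ref D = ρ (D + h).
ρ = ρ_ref D/(D + h) = 2880 × 118 km/(118 km + 4.68 km) = 2770 kg/m³.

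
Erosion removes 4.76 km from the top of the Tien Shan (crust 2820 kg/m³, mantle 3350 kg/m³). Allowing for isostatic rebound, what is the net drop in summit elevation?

Rebound u = e ρ_c/ρ_m = 4.76 km × 2820/3350 = 4.007 km.
Net surface drop = e − u = 4.76 km − 4.007 km = e (ρ_m − ρ_c)/ρ_m = 0.753 km.

0.753 km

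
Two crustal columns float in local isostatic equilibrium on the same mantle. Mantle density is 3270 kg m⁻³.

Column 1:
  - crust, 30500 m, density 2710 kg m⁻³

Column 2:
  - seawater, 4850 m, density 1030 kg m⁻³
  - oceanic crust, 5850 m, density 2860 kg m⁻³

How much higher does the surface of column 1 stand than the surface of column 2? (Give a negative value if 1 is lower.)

1170 m

For any compensation level in the mantle, the mantle terms cancel and isostasy reduces to e = (Σt_1 − Σt_2) − (Σ(ρt)_1 − Σ(ρt)_2) / ρ_m.
Σt_1 = 30500 m; Σt_2 = 10700 m; Σ(ρt)_1 = 82655000; Σ(ρt)_2 = 21726500 (in m·kg m⁻³).
e = (30500 − 10700) − (82655000 − 21726500) / 3270 = 1170 m.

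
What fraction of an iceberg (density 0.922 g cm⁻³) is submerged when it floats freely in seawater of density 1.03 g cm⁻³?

89.5%

Submerged fraction = ρ_obj/ρ_fluid = 0.922/1.03 = 89.5%.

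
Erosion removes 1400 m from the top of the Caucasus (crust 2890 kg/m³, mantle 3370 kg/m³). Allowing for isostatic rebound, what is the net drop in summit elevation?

199 m

Rebound u = e ρ_c/ρ_m = 1400 m × 2890/3370 = 1201 m.
Net surface drop = e − u = 1400 m − 1201 m = e (ρ_m − ρ_c)/ρ_m = 199 m.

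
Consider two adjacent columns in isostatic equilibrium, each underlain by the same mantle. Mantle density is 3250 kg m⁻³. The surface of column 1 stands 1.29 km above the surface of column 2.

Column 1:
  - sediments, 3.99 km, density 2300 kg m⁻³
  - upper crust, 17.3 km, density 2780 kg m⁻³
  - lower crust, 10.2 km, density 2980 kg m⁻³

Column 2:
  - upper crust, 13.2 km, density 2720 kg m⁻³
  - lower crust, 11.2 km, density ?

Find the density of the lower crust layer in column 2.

2940 kg m⁻³

Take the compensation level at the base of the deeper column (depth z_c below the surface of column 1) and equate Σ ρ_i t_i down to z_c; mantle fills any gap and the z_c terms cancel.
Column 1: 3.99×2300 + 17.3×2780 + 10.2×2980 + (z_c − 31.49)×3250
Column 2: 1.29×0 + 13.2×2720 + 11.2×ρ + (z_c − 1.29 − 24.4)×3250
The z_c×3250 term appears on both sides and cancels. Collect the known terms of each column as K = Σ(ρt)_known − 3250 × (depth of known layers): K_1 = 87667 − 3250×31.49 = −14675.5; K_2 = 35904 − 3250×(1.29 + 24.4) = −47588.5.
Balance: K_1 = K_2 + 11.2×ρ, so ρ = (K_1 − K_2)/11.2 = 32913/11.2 = 2940 kg m⁻³.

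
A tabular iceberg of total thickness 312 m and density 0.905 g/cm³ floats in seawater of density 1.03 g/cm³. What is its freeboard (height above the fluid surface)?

Floating equilibrium: submerged depth d = t ρ_obj/ρ_fluid = 312 m × 0.905/1.03 = 274.1 m.
Freeboard = t − d = 312 m − 274.1 m = 37.9 m.

37.9 m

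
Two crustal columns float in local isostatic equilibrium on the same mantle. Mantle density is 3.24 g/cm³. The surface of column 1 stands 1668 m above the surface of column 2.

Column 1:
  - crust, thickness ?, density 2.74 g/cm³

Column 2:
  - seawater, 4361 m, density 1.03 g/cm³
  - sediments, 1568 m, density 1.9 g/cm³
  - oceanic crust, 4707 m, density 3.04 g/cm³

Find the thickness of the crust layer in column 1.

Take the compensation level at the base of the deeper column (depth z_c below the surface of column 1) and equate Σ ρ_i t_i down to z_c; mantle fills any gap and the z_c terms cancel.
Column 1: x×2.74 + (z_c − 0 − x)×3.24
Column 2: 1668×0 + 4361×1.03 + 1568×1.9 + 4707×3.04 + (z_c − 1668 − 10636)×3.24
The z_c×3.24 term appears on both sides and cancels. Collect the known terms of each column as K = Σ(ρt)_known − 3.24 × (depth of known layers): K_1 = 0 − 3.24×0 = 0; K_2 = 21780.31 − 3.24×(1668 + 10636) = −18084.65.
Balance: K_1 − x×(3.24 − 2.74) = K_2, so x = (K_1 − K_2)/(3.24 − 2.74) = 18084.7/0.5 = 36200 m.

36200 m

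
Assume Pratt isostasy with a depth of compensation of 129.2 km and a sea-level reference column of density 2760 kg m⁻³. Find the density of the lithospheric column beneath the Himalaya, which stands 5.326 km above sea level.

2650 kg m⁻³

Pratt balance: ρ_ref D = ρ (D + h).
ρ = ρ_ref D/(D + h) = 2760 × 129.2 km/(129.2 km + 5.326 km) = 2650 kg m⁻³.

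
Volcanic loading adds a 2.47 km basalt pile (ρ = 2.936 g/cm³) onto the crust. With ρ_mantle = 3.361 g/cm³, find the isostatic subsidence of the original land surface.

Subaerial loading: s = t ρ_load / ρ_m.
s = 2.47 km × 2.936/3.361 = 2.16 km.

2.16 km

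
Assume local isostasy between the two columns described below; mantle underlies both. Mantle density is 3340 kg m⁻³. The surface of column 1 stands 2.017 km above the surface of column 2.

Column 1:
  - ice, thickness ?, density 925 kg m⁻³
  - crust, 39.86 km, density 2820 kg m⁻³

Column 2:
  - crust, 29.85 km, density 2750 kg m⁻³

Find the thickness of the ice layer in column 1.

Take the compensation level at the base of the deeper column (depth z_c below the surface of column 1) and equate Σ ρ_i t_i down to z_c; mantle fills any gap and the z_c terms cancel.
Column 1: x×925 + 39.86×2820 + (z_c − 39.86 − x)×3340
Column 2: 2.017×0 + 29.85×2750 + (z_c − 2.017 − 29.85)×3340
The z_c×3340 term appears on both sides and cancels. Collect the known terms of each column as K = Σ(ρt)_known − 3340 × (depth of known layers): K_1 = 112405.2 − 3340×39.86 = −20727.2; K_2 = 82087.5 − 3340×(2.017 + 29.85) = −24348.28.
Balance: K_1 − x×(3340 − 925) = K_2, so x = (K_1 − K_2)/(3340 − 925) = 3621.08/2415 = 1.5 km.

1.5 km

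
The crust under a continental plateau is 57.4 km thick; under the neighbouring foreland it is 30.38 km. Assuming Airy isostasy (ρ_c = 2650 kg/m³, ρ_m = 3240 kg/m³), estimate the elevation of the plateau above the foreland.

Excess crust Δ = 57.4 km − 30.38 km = 27.02 km, split between elevation h and root r with h + r = Δ.
Airy balance ρ_c h = (ρ_m − ρ_c) r gives r = h ρ_c/(ρ_m − ρ_c), so h (1 + ρ_c/(ρ_m − ρ_c)) = Δ, i.e. h = Δ (ρ_m − ρ_c)/ρ_m.
h = 27.02 km × 590/3240 = 4.92 km.

4.92 km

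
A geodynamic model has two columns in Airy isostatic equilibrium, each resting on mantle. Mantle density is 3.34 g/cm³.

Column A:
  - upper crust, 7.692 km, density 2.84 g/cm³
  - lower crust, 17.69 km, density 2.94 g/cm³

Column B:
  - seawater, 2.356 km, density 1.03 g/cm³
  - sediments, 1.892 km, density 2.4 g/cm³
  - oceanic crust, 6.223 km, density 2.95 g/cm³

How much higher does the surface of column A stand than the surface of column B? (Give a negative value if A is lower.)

For any compensation level in the mantle, the mantle terms cancel and isostasy reduces to e = (Σt_A − Σt_B) − (Σ(ρt)_A − Σ(ρt)_B) / ρ_m.
Σt_A = 25.382 km; Σt_B = 10.471 km; Σ(ρt)_A = 73.85388; Σ(ρt)_B = 25.32533 (in km·g/cm³).
e = (25.382 − 10.471) − (73.85388 − 25.32533) / 3.34 = 0.381 km.

0.381 km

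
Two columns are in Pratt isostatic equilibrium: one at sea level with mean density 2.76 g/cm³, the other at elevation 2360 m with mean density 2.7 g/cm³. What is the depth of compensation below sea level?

106000 m

ρ_ref D = ρ (D + h) → D (ρ_ref − ρ) = ρ h.
D = ρ h/(ρ_ref − ρ) = 2.7 × 2360 m/(2.76 − 2.7) = 106000 m.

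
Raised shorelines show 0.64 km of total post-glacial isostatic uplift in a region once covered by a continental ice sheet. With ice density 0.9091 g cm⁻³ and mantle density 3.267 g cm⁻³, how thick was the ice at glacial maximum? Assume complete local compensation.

u = t ρ_ice/ρ_m → t = u ρ_m/ρ_ice = 0.64 km × 3.267/0.9091 = 2.3 km.

2.3 km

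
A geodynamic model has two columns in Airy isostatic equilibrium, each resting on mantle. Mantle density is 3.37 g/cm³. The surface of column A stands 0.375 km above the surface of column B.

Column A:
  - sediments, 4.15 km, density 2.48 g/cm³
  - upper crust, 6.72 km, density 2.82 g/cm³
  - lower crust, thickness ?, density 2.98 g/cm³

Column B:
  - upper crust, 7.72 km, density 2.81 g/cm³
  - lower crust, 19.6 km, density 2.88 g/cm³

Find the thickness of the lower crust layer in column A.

Take the compensation level at the base of the deeper column (depth z_c below the surface of column A) and equate Σ ρ_i t_i down to z_c; mantle fills any gap and the z_c terms cancel.
Column A: 4.15×2.48 + 6.72×2.82 + x×2.98 + (z_c − 10.87 − x)×3.37
Column B: 0.375×0 + 7.72×2.81 + 19.6×2.88 + (z_c − 0.375 − 27.32)×3.37
The z_c×3.37 term appears on both sides and cancels. Collect the known terms of each column as K = Σ(ρt)_known − 3.37 × (depth of known layers): K_A = 29.2424 − 3.37×10.87 = −7.3895; K_B = 78.1412 − 3.37×(0.375 + 27.32) = −15.19095.
Balance: K_A − x×(3.37 − 2.98) = K_B, so x = (K_A − K_B)/(3.37 − 2.98) = 7.80145/0.39 = 20 km.

20 km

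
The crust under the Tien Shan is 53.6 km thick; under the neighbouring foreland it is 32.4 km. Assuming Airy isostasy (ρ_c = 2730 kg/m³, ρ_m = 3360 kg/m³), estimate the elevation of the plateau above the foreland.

3.98 km

Excess crust Δ = 53.6 km − 32.4 km = 21.2 km, split between elevation h and root r with h + r = Δ.
Airy balance ρ_c h = (ρ_m − ρ_c) r gives r = h ρ_c/(ρ_m − ρ_c), so h (1 + ρ_c/(ρ_m − ρ_c)) = Δ, i.e. h = Δ (ρ_m − ρ_c)/ρ_m.
h = 21.2 km × 630/3360 = 3.98 km.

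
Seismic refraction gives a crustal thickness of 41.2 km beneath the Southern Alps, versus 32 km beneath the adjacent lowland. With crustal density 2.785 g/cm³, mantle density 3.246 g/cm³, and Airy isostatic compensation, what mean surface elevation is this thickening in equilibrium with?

Excess crust Δ = 41.2 km − 32 km = 9.2 km, split between elevation h and root r with h + r = Δ.
Airy balance ρ_c h = (ρ_m − ρ_c) r gives r = h ρ_c/(ρ_m − ρ_c), so h (1 + ρ_c/(ρ_m − ρ_c)) = Δ, i.e. h = Δ (ρ_m − ρ_c)/ρ_m.
h = 9.2 km × 0.461/3.246 = 1.31 km.

1.31 km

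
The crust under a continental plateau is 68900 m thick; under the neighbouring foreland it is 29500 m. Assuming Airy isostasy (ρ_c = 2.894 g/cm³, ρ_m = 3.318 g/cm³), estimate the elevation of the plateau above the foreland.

Excess crust Δ = 68900 m − 29500 m = 39400 m, split between elevation h and root r with h + r = Δ.
Airy balance ρ_c h = (ρ_m − ρ_c) r gives r = h ρ_c/(ρ_m − ρ_c), so h (1 + ρ_c/(ρ_m − ρ_c)) = Δ, i.e. h = Δ (ρ_m − ρ_c)/ρ_m.
h = 39400 m × 0.424/3.318 = 5030 m.

5030 m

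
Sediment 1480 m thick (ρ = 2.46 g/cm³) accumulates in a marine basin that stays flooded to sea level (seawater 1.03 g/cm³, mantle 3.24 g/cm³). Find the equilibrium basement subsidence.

Submarine loading: the sediment displaces seawater, and the subsidence is in turn flooded, so s (ρ_m − ρ_w) = t (ρ_sed − ρ_w).
s = 1480 m × (2.46 − 1.03) / (3.24 − 1.03) = 958 m.

958 m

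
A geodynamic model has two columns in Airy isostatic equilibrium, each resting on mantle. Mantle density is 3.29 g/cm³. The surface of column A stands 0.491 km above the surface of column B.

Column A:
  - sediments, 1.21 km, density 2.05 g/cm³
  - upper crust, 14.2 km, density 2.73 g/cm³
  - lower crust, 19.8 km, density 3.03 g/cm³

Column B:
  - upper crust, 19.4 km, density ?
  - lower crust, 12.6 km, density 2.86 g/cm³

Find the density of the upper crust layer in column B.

Take the compensation level at the base of the deeper column (depth z_c below the surface of column A) and equate Σ ρ_i t_i down to z_c; mantle fills any gap and the z_c terms cancel.
Column A: 1.21×2.05 + 14.2×2.73 + 19.8×3.03 + (z_c − 35.21)×3.29
Column B: 0.491×0 + 19.4×ρ + 12.6×2.86 + (z_c − 0.491 − 32)×3.29
The z_c×3.29 term appears on both sides and cancels. Collect the known terms of each column as K = Σ(ρt)_known − 3.29 × (depth of known layers): K_A = 101.2405 − 3.29×35.21 = −14.6004; K_B = 36.036 − 3.29×(0.491 + 32) = −70.85939.
Balance: K_A = K_B + 19.4×ρ, so ρ = (K_A − K_B)/19.4 = 56.259/19.4 = 2.9 g/cm³.

2.9 g/cm³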